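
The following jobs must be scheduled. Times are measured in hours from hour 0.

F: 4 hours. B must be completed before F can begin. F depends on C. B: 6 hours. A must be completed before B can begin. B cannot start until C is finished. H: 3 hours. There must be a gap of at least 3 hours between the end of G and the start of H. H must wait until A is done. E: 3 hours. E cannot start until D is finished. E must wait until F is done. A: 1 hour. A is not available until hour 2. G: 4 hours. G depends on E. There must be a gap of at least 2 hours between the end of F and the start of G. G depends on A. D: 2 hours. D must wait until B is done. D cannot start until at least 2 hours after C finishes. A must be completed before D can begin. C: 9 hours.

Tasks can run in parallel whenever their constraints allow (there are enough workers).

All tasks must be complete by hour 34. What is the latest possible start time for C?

H has no dependents, so it just needs to finish by hour 34. Starting by 34 − 3 = hour 31 achieves that.
G has to be done before H (must start by hour 31, minus 3-hour gap → hour 28). That means finishing by hour 28, i.e. starting by 28 − 4 = hour 24.
E must finish before G (must start by hour 24). With a 3-hour duration, E must start by 24 − 3 = hour 21.
D has to be done before E (must start by hour 21). That means finishing by hour 21, i.e. starting by 21 − 2 = hour 19.
F has several dependents: E (must start by hour 21); G (must start by hour 24, minus 2-hour gap → hour 22). The earliest of those limits is hour 21, so F must start by 21 − 4 = hour 17.
B feeds D (must start by hour 19); F (must start by hour 17). Taking the minimum, B must finish by hour 17 and start by 17 − 6 = hour 11.
C has several dependents: B (must start by hour 11); D (must start by hour 19, minus 2-hour gap → hour 17); F (must start by hour 17). The earliest of those limits is hour 11, so C must start by 11 − 9 = hour 2.

2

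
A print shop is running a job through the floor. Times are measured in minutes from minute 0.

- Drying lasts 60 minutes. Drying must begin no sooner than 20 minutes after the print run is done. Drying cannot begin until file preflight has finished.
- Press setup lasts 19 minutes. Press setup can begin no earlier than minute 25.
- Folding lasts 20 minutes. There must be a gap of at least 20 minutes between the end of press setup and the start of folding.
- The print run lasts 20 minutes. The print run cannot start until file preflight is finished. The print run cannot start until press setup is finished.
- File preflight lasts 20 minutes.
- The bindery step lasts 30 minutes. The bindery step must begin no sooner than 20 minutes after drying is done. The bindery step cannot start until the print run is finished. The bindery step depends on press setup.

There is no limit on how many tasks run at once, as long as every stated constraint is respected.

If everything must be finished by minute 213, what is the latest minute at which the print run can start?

The bindery step has no dependents, so it just needs to finish by minute 213. Starting by 213 − 30 = minute 183 achieves that.
Drying feeds into the bindery step (must start by minute 183, minus 20-minute gap → minute 163); so drying must finish by minute 163 and therefore start by minute 103.
For the print run: drying (must start by minute 103, minus 20-minute gap → minute 83); the bindery step (must start by minute 183). The most restrictive is minute 83; with a 20-minute duration, the print run must start by minute 63.

63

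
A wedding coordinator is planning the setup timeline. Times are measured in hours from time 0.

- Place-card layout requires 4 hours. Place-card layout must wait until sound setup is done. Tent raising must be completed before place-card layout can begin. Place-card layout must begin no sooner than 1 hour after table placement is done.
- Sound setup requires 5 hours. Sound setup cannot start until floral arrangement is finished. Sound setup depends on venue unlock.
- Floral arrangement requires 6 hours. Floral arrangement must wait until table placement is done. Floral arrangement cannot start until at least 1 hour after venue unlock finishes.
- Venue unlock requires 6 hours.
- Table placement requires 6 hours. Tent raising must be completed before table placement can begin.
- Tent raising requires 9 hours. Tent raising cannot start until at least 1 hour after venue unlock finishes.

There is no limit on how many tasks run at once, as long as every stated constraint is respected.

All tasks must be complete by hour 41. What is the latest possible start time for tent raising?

11

Place-card layout has no dependents, so it just needs to finish by hour 41. Starting by 41 − 4 = hour 37 achieves that.
Sound setup has to be done before place-card layout (must start by hour 37). That means finishing by hour 37, i.e. starting by 37 − 5 = hour 32.
Floral arrangement must finish before sound setup (must start by hour 32). With a 6-hour duration, floral arrangement must start by 32 − 6 = hour 26.
Table placement must finish in time for floral arrangement (must start by hour 26); place-card layout (must start by hour 37, minus 1-hour gap → hour 36). The tightest is hour 26, so table placement must start by 26 − 6 = hour 20.
Tent raising must finish in time for table placement (must start by hour 20); place-card layout (must start by hour 37). The tightest is hour 20, so tent raising must start by 20 − 9 = hour 11.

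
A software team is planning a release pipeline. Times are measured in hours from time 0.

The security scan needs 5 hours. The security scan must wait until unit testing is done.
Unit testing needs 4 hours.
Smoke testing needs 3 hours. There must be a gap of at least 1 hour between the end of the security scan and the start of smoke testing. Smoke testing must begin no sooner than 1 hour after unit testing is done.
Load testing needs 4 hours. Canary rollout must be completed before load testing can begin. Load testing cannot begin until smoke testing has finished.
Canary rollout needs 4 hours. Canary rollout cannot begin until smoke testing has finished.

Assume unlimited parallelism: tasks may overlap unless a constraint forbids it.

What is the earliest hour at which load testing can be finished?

Nothing blocks unit testing, so it runs from hour 0 to hour 4.
The security scan cannot begin until unit testing (finishes hour 4). It runs from hour 4 to 4 + 5 = hour 9.
Smoke testing needs all of the security scan (finishes hour 9, plus 1-hour gap → hour 10); unit testing (finishes hour 4, plus 1-hour gap → hour 5). That puts its earliest start at hour 10; it finishes at 10 + 3 = hour 13.
After smoke testing (finishes hour 13), canary rollout can start at hour 13 and finishes at hour 17.
Load testing needs all of canary rollout (finishes hour 17); smoke testing (finishes hour 13). That puts its earliest start at hour 17; it finishes at 17 + 4 = hour 21.

21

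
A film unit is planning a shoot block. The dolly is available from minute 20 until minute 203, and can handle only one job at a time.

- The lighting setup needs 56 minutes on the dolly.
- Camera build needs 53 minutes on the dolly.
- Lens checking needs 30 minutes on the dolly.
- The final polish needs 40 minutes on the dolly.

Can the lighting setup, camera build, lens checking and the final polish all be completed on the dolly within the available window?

The dolly window is 203 − 20 = 183 minutes.
Running back to back, the jobs need 56 + 53 + 30 + 40 = 179 minutes on the dolly.
Since 179 ≤ 183, they fit within the window.

Yes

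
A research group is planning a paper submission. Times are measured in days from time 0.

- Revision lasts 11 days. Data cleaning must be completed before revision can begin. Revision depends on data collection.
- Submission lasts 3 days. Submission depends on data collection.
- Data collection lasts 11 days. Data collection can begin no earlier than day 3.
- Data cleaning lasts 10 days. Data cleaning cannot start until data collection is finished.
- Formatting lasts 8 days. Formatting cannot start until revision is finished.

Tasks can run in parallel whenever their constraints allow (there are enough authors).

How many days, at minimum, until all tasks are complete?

After its own release at day 3, data collection can start at day 3 and finishes at day 14.
Submission cannot begin until data collection (finishes day 14). It runs from day 14 to 14 + 3 = day 17.
Data cleaning waits on data collection (finishes day 14), so it starts at day 14 and finishes at 14 + 10 = day 24.
Revision cannot start until data cleaning (finishes day 24); data collection (finishes day 14). The controlling bound is day 24, so revision finishes at 24 + 11 = day 35.
After revision (finishes day 35), formatting can start at day 35 and finishes at day 43.
All tasks are finished once the last one completes. Finish times: Data collection at 14, Data cleaning at 24, Revision at 35, Formatting at 43, Submission at 17. The latest is day 43.

43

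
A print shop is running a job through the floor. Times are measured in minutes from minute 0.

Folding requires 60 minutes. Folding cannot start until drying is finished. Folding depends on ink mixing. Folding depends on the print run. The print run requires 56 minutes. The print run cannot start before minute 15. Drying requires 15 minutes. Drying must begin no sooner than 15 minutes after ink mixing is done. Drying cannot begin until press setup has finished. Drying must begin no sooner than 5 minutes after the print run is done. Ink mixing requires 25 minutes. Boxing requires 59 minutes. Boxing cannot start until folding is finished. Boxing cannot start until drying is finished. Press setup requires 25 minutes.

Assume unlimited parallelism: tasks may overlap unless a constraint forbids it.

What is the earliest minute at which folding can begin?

The print run waits on its own release at minute 15, so it starts at minute 15 and finishes at 15 + 56 = minute 71.
Nothing blocks press setup, so it runs from minute 0 to minute 25.
Nothing blocks ink mixing, so it runs from minute 0 to minute 25.
For drying: ink mixing (finishes minute 25, plus 15-minute gap → minute 40); press setup (finishes minute 25); the print run (finishes minute 71, plus 5-minute gap → minute 76). Taking the maximum gives a start of minute 76, and it finishes at 76 + 15 = minute 91.
Folding waits on drying (finishes minute 91); ink mixing (finishes minute 25); the print run (finishes minute 71). The latest of these is minute 91, which is the earliest folding can start.

91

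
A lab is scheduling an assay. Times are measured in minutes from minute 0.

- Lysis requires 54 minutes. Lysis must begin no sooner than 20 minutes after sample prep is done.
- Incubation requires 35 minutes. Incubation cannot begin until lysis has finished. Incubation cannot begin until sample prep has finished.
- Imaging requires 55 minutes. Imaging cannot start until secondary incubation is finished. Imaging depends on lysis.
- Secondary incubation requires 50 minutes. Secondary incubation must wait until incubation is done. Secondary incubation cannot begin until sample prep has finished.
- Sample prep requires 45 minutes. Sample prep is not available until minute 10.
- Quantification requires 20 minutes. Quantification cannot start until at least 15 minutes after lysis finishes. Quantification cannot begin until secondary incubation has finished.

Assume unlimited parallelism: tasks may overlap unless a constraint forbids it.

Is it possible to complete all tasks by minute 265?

No

After its own release at minute 10, sample prep can start at minute 10 and finishes at minute 55.
After sample prep (finishes minute 55, plus 20-minute gap → minute 75), lysis can start at minute 75 and finishes at minute 129.
Incubation needs all of lysis (finishes minute 129); sample prep (finishes minute 55). That puts its earliest start at minute 129; it finishes at 129 + 35 = minute 164.
Secondary incubation has to wait for incubation (finishes minute 164); sample prep (finishes minute 55). The latest of these is minute 164, so secondary incubation runs minute 164 to 164 + 50 = minute 214.
Quantification needs all of lysis (finishes minute 129, plus 15-minute gap → minute 144); secondary incubation (finishes minute 214). That puts its earliest start at minute 214; it finishes at 214 + 20 = minute 234.
Imaging needs all of secondary incubation (finishes minute 214); lysis (finishes minute 129). That puts its earliest start at minute 214; it finishes at 214 + 55 = minute 269.
The earliest everything can be done is minute 269, which is after the deadline of 265, so it is not possible.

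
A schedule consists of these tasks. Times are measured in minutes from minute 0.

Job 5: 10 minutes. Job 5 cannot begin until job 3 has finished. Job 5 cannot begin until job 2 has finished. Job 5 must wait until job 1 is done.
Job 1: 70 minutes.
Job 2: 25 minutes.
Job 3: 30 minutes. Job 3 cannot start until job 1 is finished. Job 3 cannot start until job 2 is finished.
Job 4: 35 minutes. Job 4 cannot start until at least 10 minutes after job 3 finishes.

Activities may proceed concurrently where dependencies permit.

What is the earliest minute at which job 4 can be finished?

145

Job 2 has no prerequisites, so it starts at minute 0 and finishes at minute 25.
Job 1 has no prerequisites, so it starts at minute 0 and finishes at minute 70.
Job 3 has to wait for job 1 (finishes minute 70); job 2 (finishes minute 25). The latest of these is minute 70, so job 3 runs minute 70 to 70 + 30 = minute 100.
Job 4 cannot begin until job 3 (finishes minute 100, plus 10-minute gap → minute 110). It runs from minute 110 to 110 + 35 = minute 145.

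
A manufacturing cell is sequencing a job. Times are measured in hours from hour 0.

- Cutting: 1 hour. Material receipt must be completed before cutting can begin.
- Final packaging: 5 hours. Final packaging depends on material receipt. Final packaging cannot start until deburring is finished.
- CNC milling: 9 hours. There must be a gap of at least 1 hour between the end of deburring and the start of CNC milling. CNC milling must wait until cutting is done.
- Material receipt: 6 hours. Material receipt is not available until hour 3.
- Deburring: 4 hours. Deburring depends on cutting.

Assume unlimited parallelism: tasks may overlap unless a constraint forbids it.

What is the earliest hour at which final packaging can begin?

14

Material receipt cannot begin until its own release at hour 3. It runs from hour 3 to 3 + 6 = hour 9.
After material receipt (finishes hour 9), cutting can start at hour 9 and finishes at hour 10.
After cutting (finishes hour 10), deburring can start at hour 10 and finishes at hour 14.
Final packaging waits on material receipt (finishes hour 9); deburring (finishes hour 14). The latest of these is hour 14, which is the earliest final packaging can start.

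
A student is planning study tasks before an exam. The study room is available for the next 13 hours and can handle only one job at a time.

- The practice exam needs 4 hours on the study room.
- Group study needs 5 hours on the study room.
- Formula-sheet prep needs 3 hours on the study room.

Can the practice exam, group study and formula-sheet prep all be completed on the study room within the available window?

Running back to back, the jobs need 4 + 5 + 3 = 12 hours on the study room.
Since 12 ≤ 13, they fit within the window.

Yes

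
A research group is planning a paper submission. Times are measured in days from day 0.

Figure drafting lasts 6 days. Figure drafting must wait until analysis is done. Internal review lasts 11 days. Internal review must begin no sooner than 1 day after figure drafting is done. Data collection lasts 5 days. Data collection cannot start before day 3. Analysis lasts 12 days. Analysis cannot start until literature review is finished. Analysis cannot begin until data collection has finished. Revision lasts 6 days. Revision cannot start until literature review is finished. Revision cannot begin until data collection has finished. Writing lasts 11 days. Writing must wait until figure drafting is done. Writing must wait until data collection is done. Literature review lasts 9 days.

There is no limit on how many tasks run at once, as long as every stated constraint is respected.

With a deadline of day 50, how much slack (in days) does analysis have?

Data collection cannot begin until its own release at day 3. It runs from day 3 to 3 + 5 = day 8.
Nothing blocks literature review, so it runs from day 0 to day 9.
Analysis has to wait for literature review (finishes day 9); data collection (finishes day 8). The latest of these is day 9, so analysis runs day 9 to 9 + 12 = day 21.

Working backward from the deadline:
Nothing follows writing; the deadline of day 50 is its only limit. It must start by 50 − 11 = day 39.
Nothing follows internal review; the deadline of day 50 is its only limit. It must start by 50 − 11 = day 39.
Figure drafting feeds writing (must start by day 39); internal review (must start by day 39, minus 1-day gap → day 38). Taking the minimum, figure drafting must finish by day 38 and start by 38 − 6 = day 32.
Analysis has to be done before figure drafting (must start by day 32). That means finishing by day 32, i.e. starting by 32 − 12 = day 20.
So analysis can start as early as day 9 and as late as day 20, giving 20 − 9 = 11 days of slack.

11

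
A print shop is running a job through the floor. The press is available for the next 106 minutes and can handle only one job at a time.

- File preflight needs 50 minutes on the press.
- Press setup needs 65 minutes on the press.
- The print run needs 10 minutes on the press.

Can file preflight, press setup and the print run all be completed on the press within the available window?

No

Running back to back, the jobs need 50 + 65 + 10 = 125 minutes on the press.
Since 125 > 106, they cannot all fit.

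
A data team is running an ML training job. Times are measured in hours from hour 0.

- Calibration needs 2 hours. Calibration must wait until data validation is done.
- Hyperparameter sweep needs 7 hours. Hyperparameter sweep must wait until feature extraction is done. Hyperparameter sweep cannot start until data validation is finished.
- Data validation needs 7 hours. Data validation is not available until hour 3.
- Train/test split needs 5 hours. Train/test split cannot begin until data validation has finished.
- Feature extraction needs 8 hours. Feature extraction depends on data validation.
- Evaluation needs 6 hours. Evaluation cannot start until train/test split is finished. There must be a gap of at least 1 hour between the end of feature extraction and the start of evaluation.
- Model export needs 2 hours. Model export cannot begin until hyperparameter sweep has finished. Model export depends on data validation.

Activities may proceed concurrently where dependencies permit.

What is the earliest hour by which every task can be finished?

After its own release at hour 3, data validation can start at hour 3 and finishes at hour 10.
After data validation (finishes hour 10), calibration can start at hour 10 and finishes at hour 12.
Train/test split cannot begin until data validation (finishes hour 10). It runs from hour 10 to 10 + 5 = hour 15.
Feature extraction cannot begin until data validation (finishes hour 10). It runs from hour 10 to 10 + 8 = hour 18.
For evaluation: train/test split (finishes hour 15); feature extraction (finishes hour 18, plus 1-hour gap → hour 19). Taking the maximum gives a start of hour 19, and it finishes at 19 + 6 = hour 25.
Hyperparameter sweep cannot start until feature extraction (finishes hour 18); data validation (finishes hour 10). The controlling bound is hour 18, so hyperparameter sweep finishes at 18 + 7 = hour 25.
Model export needs all of hyperparameter sweep (finishes hour 25); data validation (finishes hour 10). That puts its earliest start at hour 25; it finishes at 25 + 2 = hour 27.
All tasks are finished once the last one completes. Finish times: Data validation at 10, Feature extraction at 18, Train/test split at 15, Hyperparameter sweep at 25, Evaluation at 25, Calibration at 12, Model export at 27. The latest is hour 27.

27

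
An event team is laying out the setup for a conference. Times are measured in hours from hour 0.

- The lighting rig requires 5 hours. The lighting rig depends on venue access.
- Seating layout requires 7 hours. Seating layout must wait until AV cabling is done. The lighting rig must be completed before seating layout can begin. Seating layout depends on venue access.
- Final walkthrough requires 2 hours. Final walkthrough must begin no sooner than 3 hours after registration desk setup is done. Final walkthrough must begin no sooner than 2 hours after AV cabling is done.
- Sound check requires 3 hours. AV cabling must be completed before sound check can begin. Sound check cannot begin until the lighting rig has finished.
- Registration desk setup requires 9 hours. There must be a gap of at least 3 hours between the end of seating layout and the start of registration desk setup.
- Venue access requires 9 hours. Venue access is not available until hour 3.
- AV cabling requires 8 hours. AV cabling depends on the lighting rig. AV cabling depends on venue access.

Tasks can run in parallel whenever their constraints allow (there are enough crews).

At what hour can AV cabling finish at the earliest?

Venue access waits on its own release at hour 3, so it starts at hour 3 and finishes at 3 + 9 = hour 12.
The lighting rig waits on venue access (finishes hour 12), so it starts at hour 12 and finishes at 12 + 5 = hour 17.
AV cabling cannot start until the lighting rig (finishes hour 17); venue access (finishes hour 12). The controlling bound is hour 17, so AV cabling finishes at 17 + 8 = hour 25.

25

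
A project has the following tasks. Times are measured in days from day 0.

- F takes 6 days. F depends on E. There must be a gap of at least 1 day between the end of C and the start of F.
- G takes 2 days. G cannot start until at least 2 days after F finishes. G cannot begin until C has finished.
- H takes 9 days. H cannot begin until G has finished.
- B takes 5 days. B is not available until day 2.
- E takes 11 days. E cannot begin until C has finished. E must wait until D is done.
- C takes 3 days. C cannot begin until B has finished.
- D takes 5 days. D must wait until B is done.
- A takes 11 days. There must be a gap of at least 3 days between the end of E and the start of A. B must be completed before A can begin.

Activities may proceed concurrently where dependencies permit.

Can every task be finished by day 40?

No

After its own release at day 2, B can start at day 2 and finishes at day 7.
D cannot begin until B (finishes day 7). It runs from day 7 to 7 + 5 = day 12.
C cannot begin until B (finishes day 7). It runs from day 7 to 7 + 3 = day 10.
E cannot start until C (finishes day 10); D (finishes day 12). The controlling bound is day 12, so E finishes at 12 + 11 = day 23.
F needs all of E (finishes day 23); C (finishes day 10, plus 1-day gap → day 11). That puts its earliest start at day 23; it finishes at 23 + 6 = day 29.
G needs all of F (finishes day 29, plus 2-day gap → day 31); C (finishes day 10). That puts its earliest start at day 31; it finishes at 31 + 2 = day 33.
After G (finishes day 33), H can start at day 33 and finishes at day 42.
A has to wait for E (finishes day 23, plus 3-day gap → day 26); B (finishes day 7). The latest of these is day 26, so A runs day 26 to 26 + 11 = day 37.
The earliest everything can be done is day 42, which is after the deadline of 40, so it is not possible.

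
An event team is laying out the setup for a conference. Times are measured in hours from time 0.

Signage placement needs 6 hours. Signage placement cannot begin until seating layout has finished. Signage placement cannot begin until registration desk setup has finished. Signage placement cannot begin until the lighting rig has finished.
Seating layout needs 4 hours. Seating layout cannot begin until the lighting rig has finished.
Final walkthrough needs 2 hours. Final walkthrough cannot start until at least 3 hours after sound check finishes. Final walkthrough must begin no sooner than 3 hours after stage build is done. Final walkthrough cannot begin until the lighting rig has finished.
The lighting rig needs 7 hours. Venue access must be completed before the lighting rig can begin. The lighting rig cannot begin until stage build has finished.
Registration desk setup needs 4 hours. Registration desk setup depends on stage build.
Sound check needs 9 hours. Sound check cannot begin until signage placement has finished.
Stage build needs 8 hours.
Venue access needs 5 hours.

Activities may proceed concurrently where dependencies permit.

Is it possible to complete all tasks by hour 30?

Nothing blocks stage build, so it runs from hour 0 to hour 8.
After stage build (finishes hour 8), registration desk setup can start at hour 8 and finishes at hour 12.
Nothing blocks venue access, so it runs from hour 0 to hour 5.
For the lighting rig: venue access (finishes hour 5); stage build (finishes hour 8). Taking the maximum gives a start of hour 8, and it finishes at 8 + 7 = hour 15.
After the lighting rig (finishes hour 15), seating layout can start at hour 15 and finishes at hour 19.
Signage placement cannot start until seating layout (finishes hour 19); registration desk setup (finishes hour 12); the lighting rig (finishes hour 15). The controlling bound is hour 19, so signage placement finishes at 19 + 6 = hour 25.
Sound check waits on signage placement (finishes hour 25), so it starts at hour 25 and finishes at 25 + 9 = hour 34.
Final walkthrough cannot start until sound check (finishes hour 34, plus 3-hour gap → hour 37); stage build (finishes hour 8, plus 3-hour gap → hour 11); the lighting rig (finishes hour 15). The controlling bound is hour 37, so final walkthrough finishes at 37 + 2 = hour 39.
The earliest everything can be done is hour 39, which is after the deadline of 30, so it is not possible.

No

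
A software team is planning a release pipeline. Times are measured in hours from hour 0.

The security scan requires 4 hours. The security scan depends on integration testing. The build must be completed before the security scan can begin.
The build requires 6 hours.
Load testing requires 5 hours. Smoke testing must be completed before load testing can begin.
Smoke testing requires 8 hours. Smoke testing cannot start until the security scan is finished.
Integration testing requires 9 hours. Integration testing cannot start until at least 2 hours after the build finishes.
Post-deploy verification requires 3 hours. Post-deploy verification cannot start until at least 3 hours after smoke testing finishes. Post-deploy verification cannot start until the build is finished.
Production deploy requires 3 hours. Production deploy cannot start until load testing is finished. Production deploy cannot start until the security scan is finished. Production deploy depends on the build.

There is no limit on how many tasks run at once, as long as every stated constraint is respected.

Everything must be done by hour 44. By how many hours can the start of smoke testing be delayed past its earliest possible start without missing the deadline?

7

The build can start immediately at hour 0; it finishes at hour 6.
Integration testing cannot begin until the build (finishes hour 6, plus 2-hour gap → hour 8). It runs from hour 8 to 8 + 9 = hour 17.
For the security scan: integration testing (finishes hour 17); the build (finishes hour 6). Taking the maximum gives a start of hour 17, and it finishes at 17 + 4 = hour 21.
Smoke testing cannot begin until the security scan (finishes hour 21). It runs from hour 21 to 21 + 8 = hour 29.

Working backward from the deadline:
Nothing follows production deploy; the deadline of hour 44 is its only limit. It must start by 44 − 3 = hour 41.
Since production deploy (must start by hour 41) depends on it, load testing must finish by hour 41. Backing off its 5-hour duration gives a latest start of hour 36.
Post-deploy verification must finish by hour 44; it takes 3 hours, so it must start by 44 − 3 = hour 41.
For smoke testing: load testing (must start by hour 36); post-deploy verification (must start by hour 41, minus 3-hour gap → hour 38). The most restrictive is hour 36; with an 8-hour duration, smoke testing must start by hour 28.
So smoke testing can start as early as hour 21 and as late as hour 28, giving 28 − 21 = 7 hours of slack.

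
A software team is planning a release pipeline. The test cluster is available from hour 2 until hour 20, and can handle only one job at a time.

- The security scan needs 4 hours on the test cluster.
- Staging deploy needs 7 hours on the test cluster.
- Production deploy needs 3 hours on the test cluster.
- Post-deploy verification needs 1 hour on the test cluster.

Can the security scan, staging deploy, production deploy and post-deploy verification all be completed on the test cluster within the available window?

The test cluster window is 20 − 2 = 18 hours.
Running back to back, the jobs need 4 + 7 + 3 + 1 = 15 hours on the test cluster.
Since 15 ≤ 18, they fit within the window.

Yes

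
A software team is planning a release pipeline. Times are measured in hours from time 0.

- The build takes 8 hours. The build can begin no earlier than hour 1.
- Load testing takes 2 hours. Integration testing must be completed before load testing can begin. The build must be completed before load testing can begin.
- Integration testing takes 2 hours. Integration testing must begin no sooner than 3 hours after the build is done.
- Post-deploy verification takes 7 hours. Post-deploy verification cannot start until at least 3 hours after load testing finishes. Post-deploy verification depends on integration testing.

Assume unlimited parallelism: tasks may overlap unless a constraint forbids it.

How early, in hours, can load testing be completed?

16

The build cannot begin until its own release at hour 1. It runs from hour 1 to 1 + 8 = hour 9.
Integration testing waits on the build (finishes hour 9, plus 3-hour gap → hour 12), so it starts at hour 12 and finishes at 12 + 2 = hour 14.
For load testing: integration testing (finishes hour 14); the build (finishes hour 9). Taking the maximum gives a start of hour 14, and it finishes at 14 + 2 = hour 16.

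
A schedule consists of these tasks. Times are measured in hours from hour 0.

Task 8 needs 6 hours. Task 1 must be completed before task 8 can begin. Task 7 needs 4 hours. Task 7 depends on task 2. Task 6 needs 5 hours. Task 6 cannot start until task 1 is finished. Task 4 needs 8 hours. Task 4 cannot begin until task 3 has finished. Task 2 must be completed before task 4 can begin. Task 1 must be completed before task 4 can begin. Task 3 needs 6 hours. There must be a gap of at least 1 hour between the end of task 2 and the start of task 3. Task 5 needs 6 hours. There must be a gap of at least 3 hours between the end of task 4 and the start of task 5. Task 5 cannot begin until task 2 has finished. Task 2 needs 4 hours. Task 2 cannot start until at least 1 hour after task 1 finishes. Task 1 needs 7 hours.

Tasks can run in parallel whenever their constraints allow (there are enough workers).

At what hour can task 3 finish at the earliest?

19

Task 1 has no prerequisites, so it starts at hour 0 and finishes at hour 7.
After task 1 (finishes hour 7, plus 1-hour gap → hour 8), task 2 can start at hour 8 and finishes at hour 12.
Task 3 cannot begin until task 2 (finishes hour 12, plus 1-hour gap → hour 13). It runs from hour 13 to 13 + 6 = hour 19.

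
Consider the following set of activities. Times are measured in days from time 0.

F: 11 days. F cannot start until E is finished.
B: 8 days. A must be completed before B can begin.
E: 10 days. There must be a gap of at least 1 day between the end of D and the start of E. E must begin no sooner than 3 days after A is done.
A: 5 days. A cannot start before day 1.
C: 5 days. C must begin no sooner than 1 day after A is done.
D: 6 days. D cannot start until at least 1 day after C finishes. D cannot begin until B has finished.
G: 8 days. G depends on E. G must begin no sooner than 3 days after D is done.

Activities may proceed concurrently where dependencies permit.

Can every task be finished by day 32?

A waits on its own release at day 1, so it starts at day 1 and finishes at 1 + 5 = day 6.
C waits on A (finishes day 6, plus 1-day gap → day 7), so it starts at day 7 and finishes at 7 + 5 = day 12.
B cannot begin until A (finishes day 6). It runs from day 6 to 6 + 8 = day 14.
D needs all of C (finishes day 12, plus 1-day gap → day 13); B (finishes day 14). That puts its earliest start at day 14; it finishes at 14 + 6 = day 20.
E cannot start until D (finishes day 20, plus 1-day gap → day 21); A (finishes day 6, plus 3-day gap → day 9). The controlling bound is day 21, so E finishes at 21 + 10 = day 31.
For G: E (finishes day 31); D (finishes day 20, plus 3-day gap → day 23). Taking the maximum gives a start of day 31, and it finishes at 31 + 8 = day 39.
F waits on E (finishes day 31), so it starts at day 31 and finishes at 31 + 11 = day 42.
The earliest everything can be done is day 42, which is after the deadline of 32, so it is not possible.

No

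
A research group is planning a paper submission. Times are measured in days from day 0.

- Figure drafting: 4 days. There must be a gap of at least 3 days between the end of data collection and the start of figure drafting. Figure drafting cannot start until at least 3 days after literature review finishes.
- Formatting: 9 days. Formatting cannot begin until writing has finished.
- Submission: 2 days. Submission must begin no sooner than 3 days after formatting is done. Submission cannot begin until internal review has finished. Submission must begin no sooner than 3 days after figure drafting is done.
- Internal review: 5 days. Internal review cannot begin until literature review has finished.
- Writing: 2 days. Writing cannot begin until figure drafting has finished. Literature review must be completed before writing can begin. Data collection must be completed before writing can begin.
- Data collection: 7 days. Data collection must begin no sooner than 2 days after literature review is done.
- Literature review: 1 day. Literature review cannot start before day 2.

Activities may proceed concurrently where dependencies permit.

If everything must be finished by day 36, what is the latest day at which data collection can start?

Submission has no dependents, so it just needs to finish by day 36. Starting by 36 − 2 = day 34 achieves that.
Since submission (must start by day 34, minus 3-day gap → day 31) depends on it, formatting must finish by day 31. Backing off its 9-day duration gives a latest start of day 22.
Writing has to be done before formatting (must start by day 22). That means finishing by day 22, i.e. starting by 22 − 2 = day 20.
Figure drafting feeds writing (must start by day 20); submission (must start by day 34, minus 3-day gap → day 31). Taking the minimum, figure drafting must finish by day 20 and start by 20 − 4 = day 16.
Data collection has several dependents: figure drafting (must start by day 16, minus 3-day gap → day 13); writing (must start by day 20). The earliest of those limits is day 13, so data collection must start by 13 − 7 = day 6.

6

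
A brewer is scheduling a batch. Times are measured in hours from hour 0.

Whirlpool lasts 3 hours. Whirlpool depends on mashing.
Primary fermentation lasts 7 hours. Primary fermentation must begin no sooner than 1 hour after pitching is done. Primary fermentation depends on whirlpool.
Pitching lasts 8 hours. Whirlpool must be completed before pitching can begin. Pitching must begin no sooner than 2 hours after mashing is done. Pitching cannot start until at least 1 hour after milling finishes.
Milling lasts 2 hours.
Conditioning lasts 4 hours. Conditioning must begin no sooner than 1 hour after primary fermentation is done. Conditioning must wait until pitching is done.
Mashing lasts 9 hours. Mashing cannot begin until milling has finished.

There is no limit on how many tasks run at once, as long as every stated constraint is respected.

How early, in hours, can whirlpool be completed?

Milling has no prerequisites, so it starts at hour 0 and finishes at hour 2.
Mashing cannot begin until milling (finishes hour 2). It runs from hour 2 to 2 + 9 = hour 11.
Whirlpool waits on mashing (finishes hour 11), so it starts at hour 11 and finishes at 11 + 3 = hour 14.

14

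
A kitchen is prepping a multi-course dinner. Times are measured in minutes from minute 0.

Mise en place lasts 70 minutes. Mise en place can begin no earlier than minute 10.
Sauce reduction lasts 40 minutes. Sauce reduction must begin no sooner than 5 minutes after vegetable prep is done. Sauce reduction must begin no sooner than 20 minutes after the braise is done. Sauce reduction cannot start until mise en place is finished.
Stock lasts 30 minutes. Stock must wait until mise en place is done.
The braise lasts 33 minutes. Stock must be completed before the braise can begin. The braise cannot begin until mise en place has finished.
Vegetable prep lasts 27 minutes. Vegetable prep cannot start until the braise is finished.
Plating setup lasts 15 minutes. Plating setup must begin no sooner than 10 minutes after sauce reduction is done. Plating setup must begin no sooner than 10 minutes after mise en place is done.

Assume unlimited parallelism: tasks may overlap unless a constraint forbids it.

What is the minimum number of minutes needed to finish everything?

Mise en place cannot begin until its own release at minute 10. It runs from minute 10 to 10 + 70 = minute 80.
Stock cannot begin until mise en place (finishes minute 80). It runs from minute 80 to 80 + 30 = minute 110.
The braise needs all of stock (finishes minute 110); mise en place (finishes minute 80). That puts its earliest start at minute 110; it finishes at 110 + 33 = minute 143.
After the braise (finishes minute 143), vegetable prep can start at minute 143 and finishes at minute 170.
Sauce reduction needs all of vegetable prep (finishes minute 170, plus 5-minute gap → minute 175); the braise (finishes minute 143, plus 20-minute gap → minute 163); mise en place (finishes minute 80). That puts its earliest start at minute 175; it finishes at 175 + 40 = minute 215.
Plating setup cannot start until sauce reduction (finishes minute 215, plus 10-minute gap → minute 225); mise en place (finishes minute 80, plus 10-minute gap → minute 90). The controlling bound is minute 225, so plating setup finishes at 225 + 15 = minute 240.
All tasks are finished once the last one completes. Finish times: Mise en place at 80, Stock at 110, The braise at 143, Vegetable prep at 170, Sauce reduction at 215, Plating setup at 240. The latest is minute 240.

240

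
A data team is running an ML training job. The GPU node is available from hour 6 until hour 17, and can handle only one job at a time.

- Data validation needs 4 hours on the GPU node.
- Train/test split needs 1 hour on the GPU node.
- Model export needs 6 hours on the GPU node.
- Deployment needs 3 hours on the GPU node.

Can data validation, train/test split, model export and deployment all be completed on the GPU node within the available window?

No

The GPU node window is 17 − 6 = 11 hours.
Running back to back, the jobs need 4 + 1 + 6 + 3 = 14 hours on the GPU node.
Since 14 > 11, they cannot all fit.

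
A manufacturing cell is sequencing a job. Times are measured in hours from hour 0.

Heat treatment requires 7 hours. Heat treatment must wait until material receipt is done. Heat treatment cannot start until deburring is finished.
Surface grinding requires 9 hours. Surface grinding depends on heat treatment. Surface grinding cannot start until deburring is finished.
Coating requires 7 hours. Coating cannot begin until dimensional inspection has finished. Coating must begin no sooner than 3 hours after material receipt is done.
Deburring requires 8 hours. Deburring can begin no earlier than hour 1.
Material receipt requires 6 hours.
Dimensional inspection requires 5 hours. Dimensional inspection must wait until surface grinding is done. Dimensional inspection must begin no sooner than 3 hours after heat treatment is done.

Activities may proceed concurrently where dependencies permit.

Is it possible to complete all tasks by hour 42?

Yes

After its own release at hour 1, deburring can start at hour 1 and finishes at hour 9.
Material receipt has no prerequisites, so it starts at hour 0 and finishes at hour 6.
For heat treatment: material receipt (finishes hour 6); deburring (finishes hour 9). Taking the maximum gives a start of hour 9, and it finishes at 9 + 7 = hour 16.
Surface grinding cannot start until heat treatment (finishes hour 16); deburring (finishes hour 9). The controlling bound is hour 16, so surface grinding finishes at 16 + 9 = hour 25.
Dimensional inspection has to wait for surface grinding (finishes hour 25); heat treatment (finishes hour 16, plus 3-hour gap → hour 19). The latest of these is hour 25, so dimensional inspection runs hour 25 to 25 + 5 = hour 30.
For coating: dimensional inspection (finishes hour 30); material receipt (finishes hour 6, plus 3-hour gap → hour 9). Taking the maximum gives a start of hour 30, and it finishes at 30 + 7 = hour 37.
Every task is finished by hour 37, which is no later than the deadline of 42, so the schedule is feasible.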